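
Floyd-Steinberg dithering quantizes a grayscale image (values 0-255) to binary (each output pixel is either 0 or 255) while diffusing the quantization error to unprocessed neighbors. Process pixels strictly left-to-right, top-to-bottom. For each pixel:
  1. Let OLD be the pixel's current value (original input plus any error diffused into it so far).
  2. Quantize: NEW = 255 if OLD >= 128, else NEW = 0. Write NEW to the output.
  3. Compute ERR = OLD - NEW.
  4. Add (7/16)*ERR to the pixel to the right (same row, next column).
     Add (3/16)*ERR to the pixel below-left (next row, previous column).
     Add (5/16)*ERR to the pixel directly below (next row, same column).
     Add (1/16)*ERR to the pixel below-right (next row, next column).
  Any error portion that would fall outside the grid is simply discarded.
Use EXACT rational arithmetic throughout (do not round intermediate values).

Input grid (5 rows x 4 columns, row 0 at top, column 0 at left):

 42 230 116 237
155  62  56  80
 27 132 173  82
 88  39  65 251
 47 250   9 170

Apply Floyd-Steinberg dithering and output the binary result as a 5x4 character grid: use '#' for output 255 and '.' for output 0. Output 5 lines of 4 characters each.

(0,0): OLD=42 → NEW=0, ERR=42
(0,1): OLD=1987/8 → NEW=255, ERR=-53/8
(0,2): OLD=14477/128 → NEW=0, ERR=14477/128
(0,3): OLD=586715/2048 → NEW=255, ERR=64475/2048
(1,0): OLD=21361/128 → NEW=255, ERR=-11279/128
(1,1): OLD=46295/1024 → NEW=0, ERR=46295/1024
(1,2): OLD=3821155/32768 → NEW=0, ERR=3821155/32768
(1,3): OLD=77555237/524288 → NEW=255, ERR=-56138203/524288
(2,0): OLD=130093/16384 → NEW=0, ERR=130093/16384
(2,1): OLD=87010559/524288 → NEW=255, ERR=-46682881/524288
(2,2): OLD=160678731/1048576 → NEW=255, ERR=-106708149/1048576
(2,3): OLD=189669599/16777216 → NEW=0, ERR=189669599/16777216
(3,0): OLD=618963741/8388608 → NEW=0, ERR=618963741/8388608
(3,1): OLD=3338219139/134217728 → NEW=0, ERR=3338219139/134217728
(3,2): OLD=87262008573/2147483648 → NEW=0, ERR=87262008573/2147483648
(3,3): OLD=9137978644587/34359738368 → NEW=255, ERR=376245360747/34359738368
(4,0): OLD=160463488153/2147483648 → NEW=0, ERR=160463488153/2147483648
(4,1): OLD=5200238641803/17179869184 → NEW=255, ERR=819371999883/17179869184
(4,2): OLD=25383291191019/549755813888 → NEW=0, ERR=25383291191019/549755813888
(4,3): OLD=1725457555166941/8796093022208 → NEW=255, ERR=-517546165496099/8796093022208
Row 0: .#.#
Row 1: #..#
Row 2: .##.
Row 3: ...#
Row 4: .#.#

Answer: .#.#
#..#
.##.
...#
.#.#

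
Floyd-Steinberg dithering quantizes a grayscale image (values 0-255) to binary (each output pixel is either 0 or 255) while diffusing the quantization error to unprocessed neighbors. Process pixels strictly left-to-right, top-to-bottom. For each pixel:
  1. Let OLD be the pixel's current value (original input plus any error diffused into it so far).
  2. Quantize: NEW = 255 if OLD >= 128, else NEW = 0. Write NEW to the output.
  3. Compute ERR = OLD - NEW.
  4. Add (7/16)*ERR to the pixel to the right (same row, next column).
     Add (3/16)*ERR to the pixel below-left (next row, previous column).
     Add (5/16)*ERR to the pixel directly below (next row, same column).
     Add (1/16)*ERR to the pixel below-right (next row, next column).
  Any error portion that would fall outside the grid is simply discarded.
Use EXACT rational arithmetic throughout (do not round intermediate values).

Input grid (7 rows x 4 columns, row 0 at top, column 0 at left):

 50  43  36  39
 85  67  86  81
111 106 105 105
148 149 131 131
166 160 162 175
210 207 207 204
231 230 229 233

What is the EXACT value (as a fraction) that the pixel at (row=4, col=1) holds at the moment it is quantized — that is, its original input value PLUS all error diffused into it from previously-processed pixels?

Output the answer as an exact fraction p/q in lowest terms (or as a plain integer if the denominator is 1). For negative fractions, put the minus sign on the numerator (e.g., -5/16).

(0,0): OLD=50 → NEW=0, ERR=50
(0,1): OLD=519/8 → NEW=0, ERR=519/8
(0,2): OLD=8241/128 → NEW=0, ERR=8241/128
(0,3): OLD=137559/2048 → NEW=0, ERR=137559/2048
(1,0): OLD=14437/128 → NEW=0, ERR=14437/128
(1,1): OLD=155459/1024 → NEW=255, ERR=-105661/1024
(1,2): OLD=2543615/32768 → NEW=0, ERR=2543615/32768
(1,3): OLD=73387049/524288 → NEW=255, ERR=-60306391/524288
(2,0): OLD=2079121/16384 → NEW=0, ERR=2079121/16384
(2,1): OLD=79103179/524288 → NEW=255, ERR=-54590261/524288
(2,2): OLD=58392951/1048576 → NEW=0, ERR=58392951/1048576
(2,3): OLD=1648690107/16777216 → NEW=0, ERR=1648690107/16777216
(3,0): OLD=1410402561/8388608 → NEW=255, ERR=-728692479/8388608
(3,1): OLD=12996314015/134217728 → NEW=0, ERR=12996314015/134217728
(3,2): OLD=435259500385/2147483648 → NEW=255, ERR=-112348829855/2147483648
(3,3): OLD=4889434349351/34359738368 → NEW=255, ERR=-3872298934489/34359738368
(4,0): OLD=337175829293/2147483648 → NEW=255, ERR=-210432500947/2147483648
(4,1): OLD=2270321994631/17179869184 → NEW=255, ERR=-2110544647289/17179869184
Target (4,1): original=160, with diffused error = 2270321994631/17179869184

Answer: 2270321994631/17179869184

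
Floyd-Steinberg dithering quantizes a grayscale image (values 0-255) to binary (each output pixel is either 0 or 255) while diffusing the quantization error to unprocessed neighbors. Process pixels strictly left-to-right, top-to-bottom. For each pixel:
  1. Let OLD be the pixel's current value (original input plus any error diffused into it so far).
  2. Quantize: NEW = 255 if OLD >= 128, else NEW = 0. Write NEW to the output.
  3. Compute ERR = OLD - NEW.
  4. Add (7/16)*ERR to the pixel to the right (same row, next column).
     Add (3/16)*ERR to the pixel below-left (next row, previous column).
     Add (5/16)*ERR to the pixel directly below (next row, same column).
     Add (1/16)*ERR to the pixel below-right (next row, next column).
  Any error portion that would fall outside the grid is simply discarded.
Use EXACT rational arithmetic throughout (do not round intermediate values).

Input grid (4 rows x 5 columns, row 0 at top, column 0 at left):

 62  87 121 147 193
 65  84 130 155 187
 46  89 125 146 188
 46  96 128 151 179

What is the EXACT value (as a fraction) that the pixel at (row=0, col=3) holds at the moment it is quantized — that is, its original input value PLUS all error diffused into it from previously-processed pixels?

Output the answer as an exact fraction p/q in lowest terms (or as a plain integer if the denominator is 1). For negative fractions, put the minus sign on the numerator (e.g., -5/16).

(0,0): OLD=62 → NEW=0, ERR=62
(0,1): OLD=913/8 → NEW=0, ERR=913/8
(0,2): OLD=21879/128 → NEW=255, ERR=-10761/128
(0,3): OLD=225729/2048 → NEW=0, ERR=225729/2048
Target (0,3): original=147, with diffused error = 225729/2048

Answer: 225729/2048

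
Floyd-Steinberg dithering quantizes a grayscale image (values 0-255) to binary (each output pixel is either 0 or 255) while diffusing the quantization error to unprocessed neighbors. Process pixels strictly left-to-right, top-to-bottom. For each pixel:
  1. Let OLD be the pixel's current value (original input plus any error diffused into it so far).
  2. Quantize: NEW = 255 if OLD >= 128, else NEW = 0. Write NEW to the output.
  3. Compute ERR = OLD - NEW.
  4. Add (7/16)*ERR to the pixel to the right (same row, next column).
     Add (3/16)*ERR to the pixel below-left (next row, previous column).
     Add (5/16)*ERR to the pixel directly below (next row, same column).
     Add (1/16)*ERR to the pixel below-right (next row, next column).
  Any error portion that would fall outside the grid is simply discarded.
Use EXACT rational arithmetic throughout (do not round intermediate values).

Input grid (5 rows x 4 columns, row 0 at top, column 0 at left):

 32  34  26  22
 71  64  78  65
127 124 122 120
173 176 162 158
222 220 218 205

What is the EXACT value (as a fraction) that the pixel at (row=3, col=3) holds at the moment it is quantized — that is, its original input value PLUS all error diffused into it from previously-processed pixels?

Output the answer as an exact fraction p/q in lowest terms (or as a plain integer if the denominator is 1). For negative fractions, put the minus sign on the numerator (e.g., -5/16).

(0,0): OLD=32 → NEW=0, ERR=32
(0,1): OLD=48 → NEW=0, ERR=48
(0,2): OLD=47 → NEW=0, ERR=47
(0,3): OLD=681/16 → NEW=0, ERR=681/16
(1,0): OLD=90 → NEW=0, ERR=90
(1,1): OLD=2067/16 → NEW=255, ERR=-2013/16
(1,2): OLD=389/8 → NEW=0, ERR=389/8
(1,3): OLD=26243/256 → NEW=0, ERR=26243/256
(2,0): OLD=33673/256 → NEW=255, ERR=-31607/256
(2,1): OLD=185999/4096 → NEW=0, ERR=185999/4096
(2,2): OLD=11037561/65536 → NEW=255, ERR=-5674119/65536
(2,3): OLD=122888015/1048576 → NEW=0, ERR=122888015/1048576
(3,0): OLD=9367165/65536 → NEW=255, ERR=-7344515/65536
(3,1): OLD=61451971/524288 → NEW=0, ERR=61451971/524288
(3,2): OLD=3540586855/16777216 → NEW=255, ERR=-737603225/16777216
(3,3): OLD=45628046209/268435456 → NEW=255, ERR=-22822995071/268435456
Target (3,3): original=158, with diffused error = 45628046209/268435456

Answer: 45628046209/268435456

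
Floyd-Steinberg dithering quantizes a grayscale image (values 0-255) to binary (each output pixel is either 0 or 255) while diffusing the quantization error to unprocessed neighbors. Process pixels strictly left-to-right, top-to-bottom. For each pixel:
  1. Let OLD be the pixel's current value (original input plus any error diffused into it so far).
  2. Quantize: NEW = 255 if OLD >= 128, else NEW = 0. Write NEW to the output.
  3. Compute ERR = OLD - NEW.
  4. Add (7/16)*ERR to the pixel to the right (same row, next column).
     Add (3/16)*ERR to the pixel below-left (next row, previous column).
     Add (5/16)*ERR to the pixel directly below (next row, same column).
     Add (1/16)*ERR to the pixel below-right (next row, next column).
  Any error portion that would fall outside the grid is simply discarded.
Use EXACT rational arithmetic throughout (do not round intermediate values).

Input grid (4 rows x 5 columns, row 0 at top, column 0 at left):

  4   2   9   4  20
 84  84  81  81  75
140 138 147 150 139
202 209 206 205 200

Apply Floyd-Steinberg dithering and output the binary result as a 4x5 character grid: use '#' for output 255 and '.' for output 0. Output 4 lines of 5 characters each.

Answer: .....
..#..
##.##
####.

Derivation:
(0,0): OLD=4 → NEW=0, ERR=4
(0,1): OLD=15/4 → NEW=0, ERR=15/4
(0,2): OLD=681/64 → NEW=0, ERR=681/64
(0,3): OLD=8863/1024 → NEW=0, ERR=8863/1024
(0,4): OLD=389721/16384 → NEW=0, ERR=389721/16384
(1,0): OLD=5501/64 → NEW=0, ERR=5501/64
(1,1): OLD=64011/512 → NEW=0, ERR=64011/512
(1,2): OLD=2308167/16384 → NEW=255, ERR=-1869753/16384
(1,3): OLD=2549483/65536 → NEW=0, ERR=2549483/65536
(1,4): OLD=104851233/1048576 → NEW=0, ERR=104851233/1048576
(2,0): OLD=1558953/8192 → NEW=255, ERR=-530007/8192
(2,1): OLD=34796531/262144 → NEW=255, ERR=-32050189/262144
(2,2): OLD=305998553/4194304 → NEW=0, ERR=305998553/4194304
(2,3): OLD=13803712059/67108864 → NEW=255, ERR=-3309048261/67108864
(2,4): OLD=162249840861/1073741824 → NEW=255, ERR=-111554324259/1073741824
(3,0): OLD=666297721/4194304 → NEW=255, ERR=-403249799/4194304
(3,1): OLD=4642810469/33554432 → NEW=255, ERR=-3913569691/33554432
(3,2): OLD=172748731143/1073741824 → NEW=255, ERR=-101055433977/1073741824
(3,3): OLD=286679242599/2147483648 → NEW=255, ERR=-260929087641/2147483648
(3,4): OLD=3824011273171/34359738368 → NEW=0, ERR=3824011273171/34359738368
Row 0: .....
Row 1: ..#..
Row 2: ##.##
Row 3: ####.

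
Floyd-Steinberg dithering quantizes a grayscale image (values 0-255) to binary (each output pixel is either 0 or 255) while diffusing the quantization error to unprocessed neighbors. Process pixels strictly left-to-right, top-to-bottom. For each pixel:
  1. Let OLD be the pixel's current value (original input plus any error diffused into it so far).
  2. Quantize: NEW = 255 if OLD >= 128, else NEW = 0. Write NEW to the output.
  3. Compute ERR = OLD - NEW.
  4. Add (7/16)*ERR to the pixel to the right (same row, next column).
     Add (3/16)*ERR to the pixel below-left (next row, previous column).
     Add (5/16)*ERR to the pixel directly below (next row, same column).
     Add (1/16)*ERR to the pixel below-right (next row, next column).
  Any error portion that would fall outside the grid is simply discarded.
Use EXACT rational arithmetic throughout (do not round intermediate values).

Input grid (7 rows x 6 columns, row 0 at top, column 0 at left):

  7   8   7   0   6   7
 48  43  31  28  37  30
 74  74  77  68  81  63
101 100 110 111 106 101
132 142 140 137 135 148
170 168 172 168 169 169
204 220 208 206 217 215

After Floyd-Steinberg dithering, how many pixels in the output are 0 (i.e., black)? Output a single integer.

(0,0): OLD=7 → NEW=0, ERR=7
(0,1): OLD=177/16 → NEW=0, ERR=177/16
(0,2): OLD=3031/256 → NEW=0, ERR=3031/256
(0,3): OLD=21217/4096 → NEW=0, ERR=21217/4096
(0,4): OLD=541735/65536 → NEW=0, ERR=541735/65536
(0,5): OLD=11132177/1048576 → NEW=0, ERR=11132177/1048576
(1,0): OLD=13379/256 → NEW=0, ERR=13379/256
(1,1): OLD=147413/2048 → NEW=0, ERR=147413/2048
(1,2): OLD=4446841/65536 → NEW=0, ERR=4446841/65536
(1,3): OLD=16146629/262144 → NEW=0, ERR=16146629/262144
(1,4): OLD=1155029487/16777216 → NEW=0, ERR=1155029487/16777216
(1,5): OLD=17167528409/268435456 → NEW=0, ERR=17167528409/268435456
(2,0): OLD=3402231/32768 → NEW=0, ERR=3402231/32768
(2,1): OLD=165577485/1048576 → NEW=255, ERR=-101809395/1048576
(2,2): OLD=1204162151/16777216 → NEW=0, ERR=1204162151/16777216
(2,3): OLD=18226573551/134217728 → NEW=255, ERR=-15998947089/134217728
(2,4): OLD=284346184013/4294967296 → NEW=0, ERR=284346184013/4294967296
(2,5): OLD=7988840143851/68719476736 → NEW=0, ERR=7988840143851/68719476736
(3,0): OLD=1933427591/16777216 → NEW=0, ERR=1933427591/16777216
(3,1): OLD=18793607931/134217728 → NEW=255, ERR=-15431912709/134217728
(3,2): OLD=57668927265/1073741824 → NEW=0, ERR=57668927265/1073741824
(3,3): OLD=7844064409571/68719476736 → NEW=0, ERR=7844064409571/68719476736
(3,4): OLD=104989718827139/549755813888 → NEW=255, ERR=-35198013714301/549755813888
(3,5): OLD=997969216550605/8796093022208 → NEW=0, ERR=997969216550605/8796093022208
(4,0): OLD=314509207049/2147483648 → NEW=255, ERR=-233099123191/2147483648
(4,1): OLD=2606328264437/34359738368 → NEW=0, ERR=2606328264437/34359738368
(4,2): OLD=224505334237263/1099511627776 → NEW=255, ERR=-55870130845617/1099511627776
(4,3): OLD=2494428624164907/17592186044416 → NEW=255, ERR=-1991578817161173/17592186044416
(4,4): OLD=26422283729675995/281474976710656 → NEW=0, ERR=26422283729675995/281474976710656
(4,5): OLD=993142422584940061/4503599627370496 → NEW=255, ERR=-155275482394536419/4503599627370496
(5,0): OLD=82629543298991/549755813888 → NEW=255, ERR=-57558189242449/549755813888
(5,1): OLD=2279727984766879/17592186044416 → NEW=255, ERR=-2206279456559201/17592186044416
(5,2): OLD=11929916475288645/140737488355328 → NEW=0, ERR=11929916475288645/140737488355328
(5,3): OLD=829261360371940551/4503599627370496 → NEW=255, ERR=-319156544607535929/4503599627370496
(5,4): OLD=1385218706769284967/9007199254740992 → NEW=255, ERR=-911617103189667993/9007199254740992
(5,5): OLD=17266905317896234067/144115188075855872 → NEW=0, ERR=17266905317896234067/144115188075855872
(6,0): OLD=41592746600504381/281474976710656 → NEW=255, ERR=-30183372460712899/281474976710656
(6,1): OLD=645115660231380729/4503599627370496 → NEW=255, ERR=-503302244748095751/4503599627370496
(6,2): OLD=2962843326999190097/18014398509481984 → NEW=255, ERR=-1630828292918715823/18014398509481984
(6,3): OLD=37633855234369828525/288230376151711744 → NEW=255, ERR=-35864890684316666195/288230376151711744
(6,4): OLD=686998307750674737869/4611686018427387904 → NEW=255, ERR=-488981626948309177651/4611686018427387904
(6,5): OLD=14737285408782337584507/73786976294838206464 → NEW=255, ERR=-4078393546401405063813/73786976294838206464
Output grid:
  Row 0: ......  (6 black, running=6)
  Row 1: ......  (6 black, running=12)
  Row 2: .#.#..  (4 black, running=16)
  Row 3: .#..#.  (4 black, running=20)
  Row 4: #.##.#  (2 black, running=22)
  Row 5: ##.##.  (2 black, running=24)
  Row 6: ######  (0 black, running=24)

Answer: 24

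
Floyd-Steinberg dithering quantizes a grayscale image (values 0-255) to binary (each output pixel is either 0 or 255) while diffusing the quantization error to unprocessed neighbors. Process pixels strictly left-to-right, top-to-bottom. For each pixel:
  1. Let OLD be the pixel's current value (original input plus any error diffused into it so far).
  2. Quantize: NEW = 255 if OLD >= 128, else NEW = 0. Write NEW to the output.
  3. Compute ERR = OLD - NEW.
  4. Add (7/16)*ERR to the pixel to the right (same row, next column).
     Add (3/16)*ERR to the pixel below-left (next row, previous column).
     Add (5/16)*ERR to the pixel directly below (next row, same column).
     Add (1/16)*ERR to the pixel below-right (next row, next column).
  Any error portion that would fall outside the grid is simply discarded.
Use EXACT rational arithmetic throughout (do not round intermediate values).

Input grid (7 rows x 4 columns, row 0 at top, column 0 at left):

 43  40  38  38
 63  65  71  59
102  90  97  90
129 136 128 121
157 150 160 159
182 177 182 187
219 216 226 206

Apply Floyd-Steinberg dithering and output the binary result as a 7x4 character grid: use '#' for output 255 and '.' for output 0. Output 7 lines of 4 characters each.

(0,0): OLD=43 → NEW=0, ERR=43
(0,1): OLD=941/16 → NEW=0, ERR=941/16
(0,2): OLD=16315/256 → NEW=0, ERR=16315/256
(0,3): OLD=269853/4096 → NEW=0, ERR=269853/4096
(1,0): OLD=22391/256 → NEW=0, ERR=22391/256
(1,1): OLD=279105/2048 → NEW=255, ERR=-243135/2048
(1,2): OLD=3604821/65536 → NEW=0, ERR=3604821/65536
(1,3): OLD=112864611/1048576 → NEW=0, ERR=112864611/1048576
(2,0): OLD=3508571/32768 → NEW=0, ERR=3508571/32768
(2,1): OLD=121136793/1048576 → NEW=0, ERR=121136793/1048576
(2,2): OLD=372230237/2097152 → NEW=255, ERR=-162543523/2097152
(2,3): OLD=3126094601/33554432 → NEW=0, ERR=3126094601/33554432
(3,0): OLD=3089042603/16777216 → NEW=255, ERR=-1189147477/16777216
(3,1): OLD=35769476917/268435456 → NEW=255, ERR=-32681564363/268435456
(3,2): OLD=322994298059/4294967296 → NEW=0, ERR=322994298059/4294967296
(3,3): OLD=12243828181005/68719476736 → NEW=255, ERR=-5279638386675/68719476736
(4,0): OLD=481133374223/4294967296 → NEW=0, ERR=481133374223/4294967296
(4,1): OLD=5862945560493/34359738368 → NEW=255, ERR=-2898787723347/34359738368
(4,2): OLD=136972980525069/1099511627776 → NEW=0, ERR=136972980525069/1099511627776
(4,3): OLD=3416283914106731/17592186044416 → NEW=255, ERR=-1069723527219349/17592186044416
(5,0): OLD=110604529926495/549755813888 → NEW=255, ERR=-29583202614945/549755813888
(5,1): OLD=2769935142893177/17592186044416 → NEW=255, ERR=-1716072298432903/17592186044416
(5,2): OLD=1421263381821965/8796093022208 → NEW=255, ERR=-821740338841075/8796093022208
(5,3): OLD=37974405953421981/281474976710656 → NEW=255, ERR=-33801713107795299/281474976710656
(6,0): OLD=51761490585943755/281474976710656 → NEW=255, ERR=-20014628475273525/281474976710656
(6,1): OLD=601355664042885181/4503599627370496 → NEW=255, ERR=-547062240936591299/4503599627370496
(6,2): OLD=8290128561009424923/72057594037927936 → NEW=0, ERR=8290128561009424923/72057594037927936
(6,3): OLD=245534840242312382397/1152921504606846976 → NEW=255, ERR=-48460143432433596483/1152921504606846976
Row 0: ....
Row 1: .#..
Row 2: ..#.
Row 3: ##.#
Row 4: .#.#
Row 5: ####
Row 6: ##.#

Answer: ....
.#..
..#.
##.#
.#.#
####
##.#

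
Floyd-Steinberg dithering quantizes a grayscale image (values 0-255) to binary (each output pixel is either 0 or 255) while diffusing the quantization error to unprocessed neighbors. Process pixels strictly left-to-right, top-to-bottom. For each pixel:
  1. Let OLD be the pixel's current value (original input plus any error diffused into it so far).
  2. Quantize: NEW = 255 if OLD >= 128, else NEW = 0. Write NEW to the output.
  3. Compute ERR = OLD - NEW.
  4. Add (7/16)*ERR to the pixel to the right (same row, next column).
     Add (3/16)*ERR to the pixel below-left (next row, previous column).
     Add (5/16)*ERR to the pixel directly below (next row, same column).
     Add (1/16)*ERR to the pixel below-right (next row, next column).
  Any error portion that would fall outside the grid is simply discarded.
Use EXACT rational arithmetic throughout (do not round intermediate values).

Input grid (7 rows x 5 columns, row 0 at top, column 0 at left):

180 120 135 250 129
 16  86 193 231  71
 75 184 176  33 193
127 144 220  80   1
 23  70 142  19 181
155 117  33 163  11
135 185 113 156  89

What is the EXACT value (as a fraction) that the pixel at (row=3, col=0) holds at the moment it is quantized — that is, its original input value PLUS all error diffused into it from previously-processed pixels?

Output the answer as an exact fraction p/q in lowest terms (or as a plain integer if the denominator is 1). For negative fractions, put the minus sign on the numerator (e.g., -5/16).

(0,0): OLD=180 → NEW=255, ERR=-75
(0,1): OLD=1395/16 → NEW=0, ERR=1395/16
(0,2): OLD=44325/256 → NEW=255, ERR=-20955/256
(0,3): OLD=877315/4096 → NEW=255, ERR=-167165/4096
(0,4): OLD=7283989/65536 → NEW=0, ERR=7283989/65536
(1,0): OLD=2281/256 → NEW=0, ERR=2281/256
(1,1): OLD=198879/2048 → NEW=0, ERR=198879/2048
(1,2): OLD=13611979/65536 → NEW=255, ERR=-3099701/65536
(1,3): OLD=55909359/262144 → NEW=255, ERR=-10937361/262144
(1,4): OLD=356215277/4194304 → NEW=0, ERR=356215277/4194304
(2,0): OLD=3145477/32768 → NEW=0, ERR=3145477/32768
(2,1): OLD=260080135/1048576 → NEW=255, ERR=-7306745/1048576
(2,2): OLD=2624244437/16777216 → NEW=255, ERR=-1653945643/16777216
(2,3): OLD=-2738145105/268435456 → NEW=0, ERR=-2738145105/268435456
(2,4): OLD=912550703369/4294967296 → NEW=255, ERR=-182665957111/4294967296
(3,0): OLD=2612062517/16777216 → NEW=255, ERR=-1666127563/16777216
Target (3,0): original=127, with diffused error = 2612062517/16777216

Answer: 2612062517/16777216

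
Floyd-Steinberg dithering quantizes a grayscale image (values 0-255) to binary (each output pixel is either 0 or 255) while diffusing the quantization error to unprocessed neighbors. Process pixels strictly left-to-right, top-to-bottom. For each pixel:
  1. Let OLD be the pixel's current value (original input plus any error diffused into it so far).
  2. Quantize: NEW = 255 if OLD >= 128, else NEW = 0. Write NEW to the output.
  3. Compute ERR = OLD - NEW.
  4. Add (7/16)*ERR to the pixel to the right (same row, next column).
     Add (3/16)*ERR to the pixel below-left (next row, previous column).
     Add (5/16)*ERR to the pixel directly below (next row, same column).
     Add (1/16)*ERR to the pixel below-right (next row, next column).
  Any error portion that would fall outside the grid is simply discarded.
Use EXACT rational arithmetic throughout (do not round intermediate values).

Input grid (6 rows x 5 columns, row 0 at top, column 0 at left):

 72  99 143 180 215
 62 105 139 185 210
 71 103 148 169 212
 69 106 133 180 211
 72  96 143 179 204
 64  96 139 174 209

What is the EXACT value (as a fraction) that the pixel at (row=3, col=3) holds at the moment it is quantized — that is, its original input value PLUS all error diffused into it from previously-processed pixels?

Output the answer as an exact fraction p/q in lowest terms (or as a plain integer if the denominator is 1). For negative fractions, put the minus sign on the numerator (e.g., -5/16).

(0,0): OLD=72 → NEW=0, ERR=72
(0,1): OLD=261/2 → NEW=255, ERR=-249/2
(0,2): OLD=2833/32 → NEW=0, ERR=2833/32
(0,3): OLD=111991/512 → NEW=255, ERR=-18569/512
(0,4): OLD=1631297/8192 → NEW=255, ERR=-457663/8192
(1,0): OLD=1957/32 → NEW=0, ERR=1957/32
(1,1): OLD=29171/256 → NEW=0, ERR=29171/256
(1,2): OLD=1654271/8192 → NEW=255, ERR=-434689/8192
(1,3): OLD=4768059/32768 → NEW=255, ERR=-3587781/32768
(1,4): OLD=74644337/524288 → NEW=255, ERR=-59049103/524288
(2,0): OLD=456609/4096 → NEW=0, ERR=456609/4096
(2,1): OLD=23757227/131072 → NEW=255, ERR=-9666133/131072
(2,2): OLD=179822625/2097152 → NEW=0, ERR=179822625/2097152
(2,3): OLD=4961497843/33554432 → NEW=255, ERR=-3594882317/33554432
(2,4): OLD=66082856421/536870912 → NEW=0, ERR=66082856421/536870912
(3,0): OLD=188762529/2097152 → NEW=0, ERR=188762529/2097152
(3,1): OLD=2439034269/16777216 → NEW=255, ERR=-1839155811/16777216
(3,2): OLD=46782282943/536870912 → NEW=0, ERR=46782282943/536870912
(3,3): OLD=228794597883/1073741824 → NEW=255, ERR=-45009567237/1073741824
Target (3,3): original=180, with diffused error = 228794597883/1073741824

Answer: 228794597883/1073741824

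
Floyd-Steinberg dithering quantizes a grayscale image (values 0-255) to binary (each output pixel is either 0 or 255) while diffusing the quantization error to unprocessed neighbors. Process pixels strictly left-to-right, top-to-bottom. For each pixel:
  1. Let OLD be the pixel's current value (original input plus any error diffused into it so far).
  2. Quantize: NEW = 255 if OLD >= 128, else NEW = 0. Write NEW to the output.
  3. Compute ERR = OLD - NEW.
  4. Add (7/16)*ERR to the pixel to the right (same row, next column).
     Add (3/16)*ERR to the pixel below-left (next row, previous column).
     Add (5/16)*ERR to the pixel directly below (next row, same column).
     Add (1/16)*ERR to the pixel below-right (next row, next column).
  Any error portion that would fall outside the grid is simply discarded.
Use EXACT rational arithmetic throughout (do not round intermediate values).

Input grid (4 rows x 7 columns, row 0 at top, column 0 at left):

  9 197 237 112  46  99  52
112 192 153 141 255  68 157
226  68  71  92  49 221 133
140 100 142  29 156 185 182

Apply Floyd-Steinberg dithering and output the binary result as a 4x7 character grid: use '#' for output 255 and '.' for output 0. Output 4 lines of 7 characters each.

(0,0): OLD=9 → NEW=0, ERR=9
(0,1): OLD=3215/16 → NEW=255, ERR=-865/16
(0,2): OLD=54617/256 → NEW=255, ERR=-10663/256
(0,3): OLD=384111/4096 → NEW=0, ERR=384111/4096
(0,4): OLD=5703433/65536 → NEW=0, ERR=5703433/65536
(0,5): OLD=143733055/1048576 → NEW=255, ERR=-123653825/1048576
(0,6): OLD=6838457/16777216 → NEW=0, ERR=6838457/16777216
(1,0): OLD=26797/256 → NEW=0, ERR=26797/256
(1,1): OLD=437563/2048 → NEW=255, ERR=-84677/2048
(1,2): OLD=8919383/65536 → NEW=255, ERR=-7792297/65536
(1,3): OLD=34603147/262144 → NEW=255, ERR=-32243573/262144
(1,4): OLD=3559015617/16777216 → NEW=255, ERR=-719174463/16777216
(1,5): OLD=2403838993/134217728 → NEW=0, ERR=2403838993/134217728
(1,6): OLD=338427654367/2147483648 → NEW=255, ERR=-209180675873/2147483648
(2,0): OLD=8223417/32768 → NEW=255, ERR=-132423/32768
(2,1): OLD=39384067/1048576 → NEW=0, ERR=39384067/1048576
(2,2): OLD=413209545/16777216 → NEW=0, ERR=413209545/16777216
(2,3): OLD=6559116993/134217728 → NEW=0, ERR=6559116993/134217728
(2,4): OLD=56538173393/1073741824 → NEW=0, ERR=56538173393/1073741824
(2,5): OLD=7857747367387/34359738368 → NEW=255, ERR=-903985916453/34359738368
(2,6): OLD=50670550544301/549755813888 → NEW=0, ERR=50670550544301/549755813888
(3,0): OLD=2445774761/16777216 → NEW=255, ERR=-1832415319/16777216
(3,1): OLD=9169595893/134217728 → NEW=0, ERR=9169595893/134217728
(3,2): OLD=205188371311/1073741824 → NEW=255, ERR=-68615793809/1073741824
(3,3): OLD=119082565113/4294967296 → NEW=0, ERR=119082565113/4294967296
(3,4): OLD=100443814556585/549755813888 → NEW=255, ERR=-39743917984855/549755813888
(3,5): OLD=728855053154187/4398046511104 → NEW=255, ERR=-392646807177333/4398046511104
(3,6): OLD=11969695614559573/70368744177664 → NEW=255, ERR=-5974334150744747/70368744177664
Row 0: .##..#.
Row 1: .####.#
Row 2: #....#.
Row 3: #.#.###

Answer: .##..#.
.####.#
#....#.
#.#.###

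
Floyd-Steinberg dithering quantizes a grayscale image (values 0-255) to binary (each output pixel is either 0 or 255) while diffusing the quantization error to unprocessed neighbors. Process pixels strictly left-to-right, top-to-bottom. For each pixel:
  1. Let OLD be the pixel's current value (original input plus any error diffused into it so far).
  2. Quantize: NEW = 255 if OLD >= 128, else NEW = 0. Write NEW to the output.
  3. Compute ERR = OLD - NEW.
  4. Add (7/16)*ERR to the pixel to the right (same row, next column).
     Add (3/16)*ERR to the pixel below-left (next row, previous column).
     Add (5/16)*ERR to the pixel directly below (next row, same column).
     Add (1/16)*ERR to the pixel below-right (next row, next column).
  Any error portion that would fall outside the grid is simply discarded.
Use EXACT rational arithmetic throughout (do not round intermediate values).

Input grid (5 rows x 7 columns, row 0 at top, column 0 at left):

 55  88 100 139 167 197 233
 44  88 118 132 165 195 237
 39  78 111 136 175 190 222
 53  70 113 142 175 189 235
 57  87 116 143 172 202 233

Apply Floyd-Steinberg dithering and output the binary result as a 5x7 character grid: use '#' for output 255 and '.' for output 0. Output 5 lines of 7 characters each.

(0,0): OLD=55 → NEW=0, ERR=55
(0,1): OLD=1793/16 → NEW=0, ERR=1793/16
(0,2): OLD=38151/256 → NEW=255, ERR=-27129/256
(0,3): OLD=379441/4096 → NEW=0, ERR=379441/4096
(0,4): OLD=13600599/65536 → NEW=255, ERR=-3111081/65536
(0,5): OLD=184791905/1048576 → NEW=255, ERR=-82594975/1048576
(0,6): OLD=3330926503/16777216 → NEW=255, ERR=-947263577/16777216
(1,0): OLD=21043/256 → NEW=0, ERR=21043/256
(1,1): OLD=291941/2048 → NEW=255, ERR=-230299/2048
(1,2): OLD=3936073/65536 → NEW=0, ERR=3936073/65536
(1,3): OLD=45010389/262144 → NEW=255, ERR=-21836331/262144
(1,4): OLD=1757288863/16777216 → NEW=0, ERR=1757288863/16777216
(1,5): OLD=27200055247/134217728 → NEW=255, ERR=-7025465393/134217728
(1,6): OLD=411312666945/2147483648 → NEW=255, ERR=-136295663295/2147483648
(2,0): OLD=1428775/32768 → NEW=0, ERR=1428775/32768
(2,1): OLD=82139165/1048576 → NEW=0, ERR=82139165/1048576
(2,2): OLD=2372181911/16777216 → NEW=255, ERR=-1906008169/16777216
(2,3): OLD=11228520095/134217728 → NEW=0, ERR=11228520095/134217728
(2,4): OLD=246222117967/1073741824 → NEW=255, ERR=-27582047153/1073741824
(2,5): OLD=5396210382917/34359738368 → NEW=255, ERR=-3365522900923/34359738368
(2,6): OLD=85784958172467/549755813888 → NEW=255, ERR=-54402774368973/549755813888
(3,0): OLD=1364213943/16777216 → NEW=0, ERR=1364213943/16777216
(3,1): OLD=14962310507/134217728 → NEW=0, ERR=14962310507/134217728
(3,2): OLD=157680436209/1073741824 → NEW=255, ERR=-116123728911/1073741824
(3,3): OLD=467771365319/4294967296 → NEW=0, ERR=467771365319/4294967296
(3,4): OLD=110767268785335/549755813888 → NEW=255, ERR=-29420463756105/549755813888
(3,5): OLD=504973085790741/4398046511104 → NEW=0, ERR=504973085790741/4398046511104
(3,6): OLD=17464568576209163/70368744177664 → NEW=255, ERR=-479461189095157/70368744177664
(4,0): OLD=221862057177/2147483648 → NEW=0, ERR=221862057177/2147483648
(4,1): OLD=5217193490053/34359738368 → NEW=255, ERR=-3544539793787/34359738368
(4,2): OLD=35436963486187/549755813888 → NEW=0, ERR=35436963486187/549755813888
(4,3): OLD=828778489956233/4398046511104 → NEW=255, ERR=-292723370375287/4398046511104
(4,4): OLD=5435729495572939/35184372088832 → NEW=255, ERR=-3536285387079221/35184372088832
(4,5): OLD=213117429698293323/1125899906842624 → NEW=255, ERR=-73987046546575797/1125899906842624
(4,6): OLD=3770361741718088829/18014398509481984 → NEW=255, ERR=-823309878199817091/18014398509481984
Row 0: ..#.###
Row 1: .#.#.##
Row 2: ..#.###
Row 3: ..#.#.#
Row 4: .#.####

Answer: ..#.###
.#.#.##
..#.###
..#.#.#
.#.####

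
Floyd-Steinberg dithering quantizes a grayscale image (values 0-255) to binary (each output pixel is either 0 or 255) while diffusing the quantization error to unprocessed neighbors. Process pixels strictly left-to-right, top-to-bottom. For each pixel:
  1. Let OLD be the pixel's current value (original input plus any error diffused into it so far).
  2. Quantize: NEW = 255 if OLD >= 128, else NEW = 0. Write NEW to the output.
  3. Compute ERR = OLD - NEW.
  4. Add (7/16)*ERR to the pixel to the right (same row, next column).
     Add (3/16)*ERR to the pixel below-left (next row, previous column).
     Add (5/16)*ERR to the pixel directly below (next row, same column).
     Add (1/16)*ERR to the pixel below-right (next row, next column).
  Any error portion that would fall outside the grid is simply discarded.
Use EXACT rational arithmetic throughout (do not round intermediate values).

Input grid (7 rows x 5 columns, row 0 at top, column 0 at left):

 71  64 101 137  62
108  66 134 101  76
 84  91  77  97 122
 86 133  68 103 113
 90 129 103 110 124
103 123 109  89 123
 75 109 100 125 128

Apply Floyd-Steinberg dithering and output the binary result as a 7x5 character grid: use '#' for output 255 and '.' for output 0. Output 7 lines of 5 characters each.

Answer: ..#..
#.#.#
...#.
.#..#
.#.#.
#.#.#
.#.#.

Derivation:
(0,0): OLD=71 → NEW=0, ERR=71
(0,1): OLD=1521/16 → NEW=0, ERR=1521/16
(0,2): OLD=36503/256 → NEW=255, ERR=-28777/256
(0,3): OLD=359713/4096 → NEW=0, ERR=359713/4096
(0,4): OLD=6581223/65536 → NEW=0, ERR=6581223/65536
(1,0): OLD=37891/256 → NEW=255, ERR=-27389/256
(1,1): OLD=66069/2048 → NEW=0, ERR=66069/2048
(1,2): OLD=8873145/65536 → NEW=255, ERR=-7838535/65536
(1,3): OLD=23047557/262144 → NEW=0, ERR=23047557/262144
(1,4): OLD=634746095/4194304 → NEW=255, ERR=-434801425/4194304
(2,0): OLD=1855159/32768 → NEW=0, ERR=1855159/32768
(2,1): OLD=101436493/1048576 → NEW=0, ERR=101436493/1048576
(2,2): OLD=1685216295/16777216 → NEW=0, ERR=1685216295/16777216
(2,3): OLD=37985689477/268435456 → NEW=255, ERR=-30465351803/268435456
(2,4): OLD=195192789859/4294967296 → NEW=0, ERR=195192789859/4294967296
(3,0): OLD=2043975495/16777216 → NEW=0, ERR=2043975495/16777216
(3,1): OLD=32065076923/134217728 → NEW=255, ERR=-2160443717/134217728
(3,2): OLD=331200554489/4294967296 → NEW=0, ERR=331200554489/4294967296
(3,3): OLD=997034447761/8589934592 → NEW=0, ERR=997034447761/8589934592
(3,4): OLD=23486879517557/137438953472 → NEW=255, ERR=-11560053617803/137438953472
(4,0): OLD=268551216969/2147483648 → NEW=0, ERR=268551216969/2147483648
(4,1): OLD=13795717931977/68719476736 → NEW=255, ERR=-3727748635703/68719476736
(4,2): OLD=136474181133287/1099511627776 → NEW=0, ERR=136474181133287/1099511627776
(4,3): OLD=3335907834507721/17592186044416 → NEW=255, ERR=-1150099606818359/17592186044416
(4,4): OLD=21495692098013439/281474976710656 → NEW=0, ERR=21495692098013439/281474976710656
(5,0): OLD=145034646468859/1099511627776 → NEW=255, ERR=-135340818614021/1099511627776
(5,1): OLD=732577014398385/8796093022208 → NEW=0, ERR=732577014398385/8796093022208
(5,2): OLD=47450182682506809/281474976710656 → NEW=255, ERR=-24325936378710471/281474976710656
(5,3): OLD=59488827575923479/1125899906842624 → NEW=0, ERR=59488827575923479/1125899906842624
(5,4): OLD=2988500276821642189/18014398509481984 → NEW=255, ERR=-1605171343096263731/18014398509481984
(6,0): OLD=7339409925283915/140737488355328 → NEW=0, ERR=7339409925283915/140737488355328
(6,1): OLD=603231361939779685/4503599627370496 → NEW=255, ERR=-545186543039696795/4503599627370496
(6,2): OLD=2532324054501133223/72057594037927936 → NEW=0, ERR=2532324054501133223/72057594037927936
(6,3): OLD=155388385451554272493/1152921504606846976 → NEW=255, ERR=-138606598223191706387/1152921504606846976
(6,4): OLD=938198783519421910715/18446744073709551616 → NEW=0, ERR=938198783519421910715/18446744073709551616
Row 0: ..#..
Row 1: #.#.#
Row 2: ...#.
Row 3: .#..#
Row 4: .#.#.
Row 5: #.#.#
Row 6: .#.#.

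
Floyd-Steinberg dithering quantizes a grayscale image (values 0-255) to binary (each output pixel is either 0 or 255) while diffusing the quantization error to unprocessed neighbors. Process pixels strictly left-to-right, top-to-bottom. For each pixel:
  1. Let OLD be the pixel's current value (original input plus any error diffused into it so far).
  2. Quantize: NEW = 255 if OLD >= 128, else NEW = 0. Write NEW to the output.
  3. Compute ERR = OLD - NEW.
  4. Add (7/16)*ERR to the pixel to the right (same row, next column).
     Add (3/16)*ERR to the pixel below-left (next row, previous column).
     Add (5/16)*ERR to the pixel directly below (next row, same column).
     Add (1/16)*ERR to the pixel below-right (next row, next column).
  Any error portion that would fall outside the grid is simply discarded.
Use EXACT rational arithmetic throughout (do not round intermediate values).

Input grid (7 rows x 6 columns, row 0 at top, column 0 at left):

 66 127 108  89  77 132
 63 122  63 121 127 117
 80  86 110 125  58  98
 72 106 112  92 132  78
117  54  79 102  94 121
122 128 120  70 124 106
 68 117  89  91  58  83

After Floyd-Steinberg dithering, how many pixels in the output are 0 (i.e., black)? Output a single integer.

(0,0): OLD=66 → NEW=0, ERR=66
(0,1): OLD=1247/8 → NEW=255, ERR=-793/8
(0,2): OLD=8273/128 → NEW=0, ERR=8273/128
(0,3): OLD=240183/2048 → NEW=0, ERR=240183/2048
(0,4): OLD=4204417/32768 → NEW=255, ERR=-4151423/32768
(0,5): OLD=40146055/524288 → NEW=0, ERR=40146055/524288
(1,0): OLD=8325/128 → NEW=0, ERR=8325/128
(1,1): OLD=138979/1024 → NEW=255, ERR=-122141/1024
(1,2): OLD=1533791/32768 → NEW=0, ERR=1533791/32768
(1,3): OLD=20763411/131072 → NEW=255, ERR=-12659949/131072
(1,4): OLD=560685817/8388608 → NEW=0, ERR=560685817/8388608
(1,5): OLD=21777195007/134217728 → NEW=255, ERR=-12448325633/134217728
(2,0): OLD=1277297/16384 → NEW=0, ERR=1277297/16384
(2,1): OLD=50160939/524288 → NEW=0, ERR=50160939/524288
(2,2): OLD=1182121153/8388608 → NEW=255, ERR=-956973887/8388608
(2,3): OLD=4050961529/67108864 → NEW=0, ERR=4050961529/67108864
(2,4): OLD=175813613675/2147483648 → NEW=0, ERR=175813613675/2147483648
(2,5): OLD=3745619174301/34359738368 → NEW=0, ERR=3745619174301/34359738368
(3,0): OLD=958830113/8388608 → NEW=0, ERR=958830113/8388608
(3,1): OLD=11367409741/67108864 → NEW=255, ERR=-5745350579/67108864
(3,2): OLD=30168079767/536870912 → NEW=0, ERR=30168079767/536870912
(3,3): OLD=4936411533925/34359738368 → NEW=255, ERR=-3825321749915/34359738368
(3,4): OLD=36583277051781/274877906944 → NEW=255, ERR=-33510589218939/274877906944
(3,5): OLD=280802412855979/4398046511104 → NEW=0, ERR=280802412855979/4398046511104
(4,0): OLD=146744946191/1073741824 → NEW=255, ERR=-127059218929/1073741824
(4,1): OLD=-117590909821/17179869184 → NEW=0, ERR=-117590909821/17179869184
(4,2): OLD=37020637338905/549755813888 → NEW=0, ERR=37020637338905/549755813888
(4,3): OLD=680148788012125/8796093022208 → NEW=0, ERR=680148788012125/8796093022208
(4,4): OLD=13334203255613101/140737488355328 → NEW=0, ERR=13334203255613101/140737488355328
(4,5): OLD=393578164622066587/2251799813685248 → NEW=255, ERR=-180630787867671653/2251799813685248
(5,0): OLD=23017594403385/274877906944 → NEW=0, ERR=23017594403385/274877906944
(5,1): OLD=1475339274843721/8796093022208 → NEW=255, ERR=-767664445819319/8796093022208
(5,2): OLD=8228369143612275/70368744177664 → NEW=0, ERR=8228369143612275/70368744177664
(5,3): OLD=376714950935108193/2251799813685248 → NEW=255, ERR=-197494001554630047/2251799813685248
(5,4): OLD=473009350755782353/4503599627370496 → NEW=0, ERR=473009350755782353/4503599627370496
(5,5): OLD=9569557048813740389/72057594037927936 → NEW=255, ERR=-8805129430857883291/72057594037927936
(6,0): OLD=10949970975245947/140737488355328 → NEW=0, ERR=10949970975245947/140737488355328
(6,1): OLD=339852442558556895/2251799813685248 → NEW=255, ERR=-234356509931181345/2251799813685248
(6,2): OLD=523400581338462983/9007199254740992 → NEW=0, ERR=523400581338462983/9007199254740992
(6,3): OLD=16719693508096589611/144115188075855872 → NEW=0, ERR=16719693508096589611/144115188075855872
(6,4): OLD=260987852527351930219/2305843009213693952 → NEW=0, ERR=260987852527351930219/2305843009213693952
(6,5): OLD=3722434562576948317965/36893488147419103232 → NEW=0, ERR=3722434562576948317965/36893488147419103232
Output grid:
  Row 0: .#..#.  (4 black, running=4)
  Row 1: .#.#.#  (3 black, running=7)
  Row 2: ..#...  (5 black, running=12)
  Row 3: .#.##.  (3 black, running=15)
  Row 4: #....#  (4 black, running=19)
  Row 5: .#.#.#  (3 black, running=22)
  Row 6: .#....  (5 black, running=27)

Answer: 27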